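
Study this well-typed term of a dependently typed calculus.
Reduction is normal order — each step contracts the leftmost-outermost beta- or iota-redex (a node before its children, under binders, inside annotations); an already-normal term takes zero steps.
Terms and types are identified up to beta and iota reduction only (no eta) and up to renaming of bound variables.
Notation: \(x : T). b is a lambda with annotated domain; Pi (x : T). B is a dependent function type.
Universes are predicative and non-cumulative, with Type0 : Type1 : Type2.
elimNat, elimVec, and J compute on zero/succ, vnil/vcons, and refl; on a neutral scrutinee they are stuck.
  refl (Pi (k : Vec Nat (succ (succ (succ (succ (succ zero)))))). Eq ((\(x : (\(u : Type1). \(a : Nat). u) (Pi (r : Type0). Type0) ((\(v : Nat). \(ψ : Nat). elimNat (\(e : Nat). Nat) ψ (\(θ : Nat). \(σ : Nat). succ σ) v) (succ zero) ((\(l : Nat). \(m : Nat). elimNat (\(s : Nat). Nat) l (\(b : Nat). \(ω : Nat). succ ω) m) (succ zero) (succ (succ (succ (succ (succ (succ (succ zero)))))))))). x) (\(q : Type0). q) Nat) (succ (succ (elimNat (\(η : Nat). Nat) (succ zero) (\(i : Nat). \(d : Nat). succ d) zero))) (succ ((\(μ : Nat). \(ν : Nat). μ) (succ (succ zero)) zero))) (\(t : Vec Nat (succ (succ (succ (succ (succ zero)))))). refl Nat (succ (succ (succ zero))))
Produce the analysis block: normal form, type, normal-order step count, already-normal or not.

reduced normal form:
  refl (Pi (k : Vec Nat (succ (succ (succ (succ (succ zero)))))). Eq Nat (succ (succ (succ zero))) (succ (succ (succ zero)))) (\(x : Vec Nat (succ (succ (succ (succ (succ zero)))))). refl Nat (succ (succ (succ zero))))
type:
  Eq (Pi (k : Vec Nat (succ (succ (succ (succ (succ zero)))))). Eq Nat (succ (succ (succ zero))) (succ (succ (succ zero)))) (\(x : Vec Nat (succ (succ (succ (succ (succ zero)))))). refl Nat (succ (succ (succ zero)))) (\(u : Vec Nat (succ (succ (succ (succ (succ zero)))))). refl Nat (succ (succ (succ zero))))
reduction steps (normal order): 5
term was already normal: no
first redex: a beta-redex


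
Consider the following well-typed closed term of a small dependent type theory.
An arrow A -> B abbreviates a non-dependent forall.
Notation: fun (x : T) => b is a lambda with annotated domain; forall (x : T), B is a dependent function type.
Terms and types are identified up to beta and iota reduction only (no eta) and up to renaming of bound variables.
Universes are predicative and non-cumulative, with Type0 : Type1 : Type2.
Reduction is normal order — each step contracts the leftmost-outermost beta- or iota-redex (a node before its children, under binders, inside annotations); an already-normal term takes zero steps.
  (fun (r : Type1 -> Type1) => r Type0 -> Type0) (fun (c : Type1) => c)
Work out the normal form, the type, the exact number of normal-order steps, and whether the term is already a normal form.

resulting normal form:
  Type0 -> Type0
type:
  Type1
steps to reach normal form (normal order): 2
started in normal form: no
first redex: a beta-redex


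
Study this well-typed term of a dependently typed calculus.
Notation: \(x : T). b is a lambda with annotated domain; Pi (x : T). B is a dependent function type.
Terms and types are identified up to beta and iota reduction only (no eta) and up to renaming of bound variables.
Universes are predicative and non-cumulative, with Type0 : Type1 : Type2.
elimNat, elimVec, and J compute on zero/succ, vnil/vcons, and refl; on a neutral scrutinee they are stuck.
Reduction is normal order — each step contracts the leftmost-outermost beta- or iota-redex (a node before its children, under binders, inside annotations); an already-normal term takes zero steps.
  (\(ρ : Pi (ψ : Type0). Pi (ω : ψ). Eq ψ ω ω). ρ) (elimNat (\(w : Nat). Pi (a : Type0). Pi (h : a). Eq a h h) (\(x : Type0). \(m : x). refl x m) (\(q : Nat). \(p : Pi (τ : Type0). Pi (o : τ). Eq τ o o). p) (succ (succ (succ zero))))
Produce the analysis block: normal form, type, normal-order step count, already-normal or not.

reduced normal form:
  \(ρ : Type0). \(ψ : ρ). refl ρ ψ
inferred type:
  Pi (ρ : Type0). Pi (ψ : ρ). Eq ρ ψ ψ
normal-order step count: 11
already normal: no
first contracted redex: a beta-redex


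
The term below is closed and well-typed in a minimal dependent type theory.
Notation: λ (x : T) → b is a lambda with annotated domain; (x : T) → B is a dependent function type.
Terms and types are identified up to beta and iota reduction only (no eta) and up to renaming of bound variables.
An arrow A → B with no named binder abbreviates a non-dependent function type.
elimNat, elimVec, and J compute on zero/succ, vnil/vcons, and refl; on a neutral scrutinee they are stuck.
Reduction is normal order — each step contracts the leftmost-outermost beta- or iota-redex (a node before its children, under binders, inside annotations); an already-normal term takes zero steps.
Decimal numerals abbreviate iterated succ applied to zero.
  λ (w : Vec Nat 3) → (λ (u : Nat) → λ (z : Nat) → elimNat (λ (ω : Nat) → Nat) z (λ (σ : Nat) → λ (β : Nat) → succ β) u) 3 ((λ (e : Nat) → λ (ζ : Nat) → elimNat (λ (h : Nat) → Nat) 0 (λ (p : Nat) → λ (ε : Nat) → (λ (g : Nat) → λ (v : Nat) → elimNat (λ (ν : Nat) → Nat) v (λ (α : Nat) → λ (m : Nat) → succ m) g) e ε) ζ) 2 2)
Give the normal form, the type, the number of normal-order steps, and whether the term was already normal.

normal form:
  λ (w : Vec Nat 3) → 7
the term's type:
  Vec Nat 3 → Nat
reduction steps (normal order): 39
started in normal form: no
first contracted redex: a beta-redex


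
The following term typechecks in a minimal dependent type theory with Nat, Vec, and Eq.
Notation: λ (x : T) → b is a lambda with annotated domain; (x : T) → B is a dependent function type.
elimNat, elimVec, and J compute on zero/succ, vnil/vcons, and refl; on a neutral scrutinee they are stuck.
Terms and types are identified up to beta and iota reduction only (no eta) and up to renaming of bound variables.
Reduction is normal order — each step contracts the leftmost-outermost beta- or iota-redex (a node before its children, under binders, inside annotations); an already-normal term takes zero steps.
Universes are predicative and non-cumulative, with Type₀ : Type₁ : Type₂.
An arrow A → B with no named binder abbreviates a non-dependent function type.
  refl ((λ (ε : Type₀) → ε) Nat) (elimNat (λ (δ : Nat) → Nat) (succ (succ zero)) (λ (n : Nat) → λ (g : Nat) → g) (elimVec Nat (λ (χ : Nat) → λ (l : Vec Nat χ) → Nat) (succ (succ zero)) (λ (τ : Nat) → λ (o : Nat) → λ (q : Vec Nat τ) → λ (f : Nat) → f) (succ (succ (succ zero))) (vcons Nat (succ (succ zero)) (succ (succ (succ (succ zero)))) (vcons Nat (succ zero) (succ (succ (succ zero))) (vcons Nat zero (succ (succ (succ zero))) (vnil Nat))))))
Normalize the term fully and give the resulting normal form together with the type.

reduced normal form:
  refl Nat (succ (succ zero))
the term's type:
  Eq Nat (succ (succ zero)) (succ (succ zero))
observation: the first redex contracted is a beta-redex; the normal form is reached in 24 normal-order steps.


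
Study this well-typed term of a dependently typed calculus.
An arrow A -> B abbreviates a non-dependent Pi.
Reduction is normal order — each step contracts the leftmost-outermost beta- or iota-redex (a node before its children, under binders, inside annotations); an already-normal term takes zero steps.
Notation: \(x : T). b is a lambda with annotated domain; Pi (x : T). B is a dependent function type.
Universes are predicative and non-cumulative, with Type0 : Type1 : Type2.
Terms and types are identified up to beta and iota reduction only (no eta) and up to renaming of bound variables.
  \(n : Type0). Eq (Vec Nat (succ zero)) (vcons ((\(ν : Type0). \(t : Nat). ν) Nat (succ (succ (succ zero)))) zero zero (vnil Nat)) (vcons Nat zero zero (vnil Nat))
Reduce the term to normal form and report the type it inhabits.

normal form:
  \(n : Type0). Eq (Vec Nat (succ zero)) (vcons Nat zero zero (vnil Nat)) (vcons Nat zero zero (vnil Nat))
the term's type:
  Type0 -> Type0


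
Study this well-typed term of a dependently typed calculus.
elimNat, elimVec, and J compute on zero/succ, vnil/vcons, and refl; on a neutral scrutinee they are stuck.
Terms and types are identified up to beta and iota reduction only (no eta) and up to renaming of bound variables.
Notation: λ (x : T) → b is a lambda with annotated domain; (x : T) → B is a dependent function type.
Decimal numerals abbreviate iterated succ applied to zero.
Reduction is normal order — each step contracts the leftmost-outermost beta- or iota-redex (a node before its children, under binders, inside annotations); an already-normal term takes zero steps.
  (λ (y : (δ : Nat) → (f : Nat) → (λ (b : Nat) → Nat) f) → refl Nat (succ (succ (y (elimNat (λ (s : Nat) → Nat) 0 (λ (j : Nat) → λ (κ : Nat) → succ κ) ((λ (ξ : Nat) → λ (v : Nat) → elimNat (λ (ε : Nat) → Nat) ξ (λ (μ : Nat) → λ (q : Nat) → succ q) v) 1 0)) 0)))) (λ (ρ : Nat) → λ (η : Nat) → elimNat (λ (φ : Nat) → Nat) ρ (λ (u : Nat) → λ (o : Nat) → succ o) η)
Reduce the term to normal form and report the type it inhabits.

reduced normal form:
  refl Nat 3
the term's type:
  Eq Nat 3 3
observation: the term reaches its normal form after 11 normal-order steps.


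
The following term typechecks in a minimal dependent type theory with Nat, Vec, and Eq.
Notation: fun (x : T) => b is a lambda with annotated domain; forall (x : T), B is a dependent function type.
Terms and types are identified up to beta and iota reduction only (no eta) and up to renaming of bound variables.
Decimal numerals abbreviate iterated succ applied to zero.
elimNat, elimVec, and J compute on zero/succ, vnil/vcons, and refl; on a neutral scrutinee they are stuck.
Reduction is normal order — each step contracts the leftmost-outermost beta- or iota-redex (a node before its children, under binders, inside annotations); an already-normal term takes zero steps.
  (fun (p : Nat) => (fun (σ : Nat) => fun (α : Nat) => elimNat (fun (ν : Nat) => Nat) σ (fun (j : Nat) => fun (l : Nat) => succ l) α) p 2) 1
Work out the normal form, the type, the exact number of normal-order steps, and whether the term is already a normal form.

reduced normal form:
  3
inferred type:
  Nat
reduction steps (normal order): 10
started in normal form: no
first redex: a beta-redex


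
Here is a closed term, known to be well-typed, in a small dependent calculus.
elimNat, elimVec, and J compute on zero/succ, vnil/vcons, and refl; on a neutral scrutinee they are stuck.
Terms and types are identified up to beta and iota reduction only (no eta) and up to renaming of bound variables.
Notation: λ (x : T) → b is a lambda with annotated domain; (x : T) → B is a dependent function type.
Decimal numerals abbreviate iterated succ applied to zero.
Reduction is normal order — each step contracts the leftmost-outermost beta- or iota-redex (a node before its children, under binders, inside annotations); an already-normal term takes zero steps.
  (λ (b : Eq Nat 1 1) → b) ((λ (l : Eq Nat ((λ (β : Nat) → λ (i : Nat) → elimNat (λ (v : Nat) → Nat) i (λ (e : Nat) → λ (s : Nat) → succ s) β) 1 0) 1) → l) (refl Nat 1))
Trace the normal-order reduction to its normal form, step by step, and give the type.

reduction (normal order):
  (λ (b : Eq Nat 1 1) → b) ((λ (l : Eq Nat ((λ (β : Nat) → λ (i : Nat) → elimNat (λ (v : Nat) → Nat) i (λ (e : Nat) → λ (s : Nat) → succ s) β) 1 0) 1) → l) (refl Nat 1))
  ~> (λ (b : Eq Nat ((λ (l : Nat) → λ (β : Nat) → elimNat (λ (i : Nat) → Nat) β (λ (v : Nat) → λ (e : Nat) → succ e) l) 1 0) 1) → b) (refl Nat 1)
  ~> refl Nat 1
type:
  Eq Nat 1 1


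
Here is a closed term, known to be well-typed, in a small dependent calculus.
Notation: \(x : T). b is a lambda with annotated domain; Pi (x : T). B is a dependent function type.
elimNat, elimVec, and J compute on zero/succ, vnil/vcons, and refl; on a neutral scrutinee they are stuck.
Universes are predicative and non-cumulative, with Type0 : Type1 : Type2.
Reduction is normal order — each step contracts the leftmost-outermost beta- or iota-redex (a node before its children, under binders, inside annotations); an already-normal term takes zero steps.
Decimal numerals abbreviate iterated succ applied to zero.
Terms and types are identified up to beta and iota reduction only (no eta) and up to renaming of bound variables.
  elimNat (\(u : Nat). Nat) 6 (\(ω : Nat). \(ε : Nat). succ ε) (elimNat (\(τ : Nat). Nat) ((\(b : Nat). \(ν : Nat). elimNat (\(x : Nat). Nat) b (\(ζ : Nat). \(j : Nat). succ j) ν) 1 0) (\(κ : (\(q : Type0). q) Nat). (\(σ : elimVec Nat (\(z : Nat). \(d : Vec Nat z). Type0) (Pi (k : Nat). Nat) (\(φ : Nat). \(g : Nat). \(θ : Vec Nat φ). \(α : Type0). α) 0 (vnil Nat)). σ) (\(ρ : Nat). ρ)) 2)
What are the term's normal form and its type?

normal form:
  7
inferred type:
  Nat


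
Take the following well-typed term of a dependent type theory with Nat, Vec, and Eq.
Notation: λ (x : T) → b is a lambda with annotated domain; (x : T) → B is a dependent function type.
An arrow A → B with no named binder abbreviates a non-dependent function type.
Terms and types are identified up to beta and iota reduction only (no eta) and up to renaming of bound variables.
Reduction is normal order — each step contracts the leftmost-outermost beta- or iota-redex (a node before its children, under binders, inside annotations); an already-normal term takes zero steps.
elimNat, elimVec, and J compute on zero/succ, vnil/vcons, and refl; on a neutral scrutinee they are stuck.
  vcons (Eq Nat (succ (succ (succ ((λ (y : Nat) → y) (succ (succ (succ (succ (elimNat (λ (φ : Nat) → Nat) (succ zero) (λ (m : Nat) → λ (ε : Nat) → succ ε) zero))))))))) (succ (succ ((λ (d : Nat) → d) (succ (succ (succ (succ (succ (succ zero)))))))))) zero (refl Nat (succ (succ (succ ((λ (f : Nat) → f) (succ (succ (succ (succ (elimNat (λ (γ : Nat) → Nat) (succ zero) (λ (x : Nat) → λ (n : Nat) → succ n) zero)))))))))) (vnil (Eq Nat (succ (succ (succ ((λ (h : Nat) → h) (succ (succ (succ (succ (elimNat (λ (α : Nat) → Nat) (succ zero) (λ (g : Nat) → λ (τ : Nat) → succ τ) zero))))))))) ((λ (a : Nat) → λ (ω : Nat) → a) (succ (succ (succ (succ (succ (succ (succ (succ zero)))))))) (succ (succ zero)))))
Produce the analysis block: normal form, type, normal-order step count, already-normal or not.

reduced normal form:
  vcons (Eq Nat (succ (succ (succ (succ (succ (succ (succ (succ zero)))))))) (succ (succ (succ (succ (succ (succ (succ (succ zero))))))))) zero (refl Nat (succ (succ (succ (succ (succ (succ (succ (succ zero))))))))) (vnil (Eq Nat (succ (succ (succ (succ (succ (succ (succ (succ zero)))))))) (succ (succ (succ (succ (succ (succ (succ (succ zero))))))))))
inferred type:
  Vec (Eq Nat (succ (succ (succ (succ (succ (succ (succ (succ zero)))))))) (succ (succ (succ (succ (succ (succ (succ (succ zero))))))))) (succ zero)
normal-order step count: 9
term was already normal: no
first redex: a beta-redex


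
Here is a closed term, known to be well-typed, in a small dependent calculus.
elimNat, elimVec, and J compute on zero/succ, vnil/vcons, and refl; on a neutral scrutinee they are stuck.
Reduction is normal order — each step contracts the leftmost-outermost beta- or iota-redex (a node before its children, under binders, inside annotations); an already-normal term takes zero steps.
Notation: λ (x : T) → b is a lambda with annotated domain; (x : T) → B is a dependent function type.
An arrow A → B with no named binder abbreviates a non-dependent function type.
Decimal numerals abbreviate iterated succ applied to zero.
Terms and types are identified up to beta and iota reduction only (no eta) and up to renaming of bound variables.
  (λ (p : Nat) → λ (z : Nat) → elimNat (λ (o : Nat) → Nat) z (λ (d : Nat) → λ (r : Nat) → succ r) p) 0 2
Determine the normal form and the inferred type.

resulting normal form:
  2
inferred type:
  Nat


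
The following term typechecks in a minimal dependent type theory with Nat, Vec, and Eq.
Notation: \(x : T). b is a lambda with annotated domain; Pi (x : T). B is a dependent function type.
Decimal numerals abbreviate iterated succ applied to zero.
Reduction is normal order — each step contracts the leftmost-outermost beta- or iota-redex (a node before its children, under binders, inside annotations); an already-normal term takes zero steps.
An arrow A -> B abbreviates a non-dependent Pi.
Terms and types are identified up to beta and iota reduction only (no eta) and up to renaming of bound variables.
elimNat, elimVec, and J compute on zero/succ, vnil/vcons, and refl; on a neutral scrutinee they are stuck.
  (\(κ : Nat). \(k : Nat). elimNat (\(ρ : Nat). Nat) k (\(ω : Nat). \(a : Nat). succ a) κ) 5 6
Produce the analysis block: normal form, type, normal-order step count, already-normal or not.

resulting normal form:
  11
type:
  Nat
normal-order step count: 18
started in normal form: no
first redex: a beta-redex


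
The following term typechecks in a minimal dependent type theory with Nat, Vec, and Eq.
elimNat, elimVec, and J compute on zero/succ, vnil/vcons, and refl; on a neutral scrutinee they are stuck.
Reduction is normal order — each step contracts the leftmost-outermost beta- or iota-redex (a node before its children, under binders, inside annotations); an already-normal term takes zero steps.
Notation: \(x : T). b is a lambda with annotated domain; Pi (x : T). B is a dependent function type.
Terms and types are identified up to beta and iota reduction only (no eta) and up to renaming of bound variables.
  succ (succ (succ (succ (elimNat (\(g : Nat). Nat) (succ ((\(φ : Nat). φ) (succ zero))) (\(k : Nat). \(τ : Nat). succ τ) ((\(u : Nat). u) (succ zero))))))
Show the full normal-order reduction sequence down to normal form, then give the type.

normal-order reduction:
  succ (succ (succ (succ (elimNat (\(g : Nat). Nat) (succ ((\(φ : Nat). φ) (succ zero))) (\(k : Nat). \(τ : Nat). succ τ) ((\(u : Nat). u) (succ zero))))))
  ~> succ (succ (succ (succ (elimNat (\(g : Nat). Nat) (succ (succ zero)) (\(φ : Nat). \(k : Nat). succ k) ((\(τ : Nat). τ) (succ zero))))))
  ~> succ (succ (succ (succ (elimNat (\(g : Nat). Nat) (succ (succ zero)) (\(φ : Nat). \(k : Nat). succ k) (succ zero)))))
  ~> succ (succ (succ (succ ((\(g : Nat). \(φ : Nat). succ φ) zero (elimNat (\(k : Nat). Nat) (succ (succ zero)) (\(τ : Nat). \(u : Nat). succ u) zero)))))
  ~> succ (succ (succ (succ ((\(g : Nat). succ g) (elimNat (\(φ : Nat). Nat) (succ (succ zero)) (\(k : Nat). \(τ : Nat). succ τ) zero)))))
  ~> succ (succ (succ (succ (succ (elimNat (\(g : Nat). Nat) (succ (succ zero)) (\(φ : Nat). \(k : Nat). succ k) zero)))))
  ~> succ (succ (succ (succ (succ (succ (succ zero))))))
inferred type:
  Nat


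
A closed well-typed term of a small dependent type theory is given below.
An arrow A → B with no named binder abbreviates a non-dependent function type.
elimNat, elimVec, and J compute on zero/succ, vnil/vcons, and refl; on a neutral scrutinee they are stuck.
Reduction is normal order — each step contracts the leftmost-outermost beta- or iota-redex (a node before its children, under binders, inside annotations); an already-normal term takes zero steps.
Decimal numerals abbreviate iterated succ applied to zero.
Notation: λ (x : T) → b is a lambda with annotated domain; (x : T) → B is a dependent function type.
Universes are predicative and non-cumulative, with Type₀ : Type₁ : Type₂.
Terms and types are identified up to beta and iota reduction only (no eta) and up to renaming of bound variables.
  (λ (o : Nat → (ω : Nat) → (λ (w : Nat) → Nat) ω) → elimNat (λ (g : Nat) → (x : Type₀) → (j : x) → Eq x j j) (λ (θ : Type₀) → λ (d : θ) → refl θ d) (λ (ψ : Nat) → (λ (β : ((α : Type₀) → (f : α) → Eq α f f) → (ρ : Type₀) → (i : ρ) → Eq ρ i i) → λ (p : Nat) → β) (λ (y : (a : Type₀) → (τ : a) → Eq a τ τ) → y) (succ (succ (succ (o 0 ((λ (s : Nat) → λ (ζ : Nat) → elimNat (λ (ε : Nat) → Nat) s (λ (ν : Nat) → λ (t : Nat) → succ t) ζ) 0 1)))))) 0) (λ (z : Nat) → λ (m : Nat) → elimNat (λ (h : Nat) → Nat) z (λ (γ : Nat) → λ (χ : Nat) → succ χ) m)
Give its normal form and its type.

reduced normal form:
  λ (o : Type₀) → λ (ω : o) → refl o ω
inferred type:
  (o : Type₀) → (ω : o) → Eq o ω ω
observation: 2 normal-order steps separate the term from its normal form.


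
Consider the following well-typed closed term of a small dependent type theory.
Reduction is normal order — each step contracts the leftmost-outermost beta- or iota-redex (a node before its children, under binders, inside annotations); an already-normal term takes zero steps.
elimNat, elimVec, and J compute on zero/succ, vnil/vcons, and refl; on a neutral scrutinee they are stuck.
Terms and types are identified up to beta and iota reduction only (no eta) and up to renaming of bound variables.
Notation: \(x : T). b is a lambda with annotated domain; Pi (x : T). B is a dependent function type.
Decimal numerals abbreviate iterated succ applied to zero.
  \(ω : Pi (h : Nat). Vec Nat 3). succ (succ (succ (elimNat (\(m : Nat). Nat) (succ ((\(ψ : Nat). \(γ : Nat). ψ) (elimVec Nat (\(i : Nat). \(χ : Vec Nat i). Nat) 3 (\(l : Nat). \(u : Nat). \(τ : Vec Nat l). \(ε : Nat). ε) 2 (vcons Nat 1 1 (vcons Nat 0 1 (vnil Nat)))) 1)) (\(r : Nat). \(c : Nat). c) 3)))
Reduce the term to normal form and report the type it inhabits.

normal form:
  \(ω : Pi (h : Nat). Vec Nat 3). 7
inferred type:
  Pi (ω : Pi (h : Nat). Vec Nat 3). Nat
observation: contracting an elimNat iota-redex first, the term normalizes in 23 steps.


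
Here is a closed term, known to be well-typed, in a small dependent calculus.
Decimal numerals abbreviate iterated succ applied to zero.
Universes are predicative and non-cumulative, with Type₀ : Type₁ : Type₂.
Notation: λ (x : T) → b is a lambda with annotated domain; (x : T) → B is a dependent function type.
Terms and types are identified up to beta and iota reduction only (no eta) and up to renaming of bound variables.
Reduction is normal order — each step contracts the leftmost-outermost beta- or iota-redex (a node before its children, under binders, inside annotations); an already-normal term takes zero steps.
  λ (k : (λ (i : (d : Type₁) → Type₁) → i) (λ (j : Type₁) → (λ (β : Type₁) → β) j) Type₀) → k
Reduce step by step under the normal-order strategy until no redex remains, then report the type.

reduction (normal order):
  λ (k : (λ (i : (d : Type₁) → Type₁) → i) (λ (j : Type₁) → (λ (β : Type₁) → β) j) Type₀) → k
  ~> λ (k : (λ (i : Type₁) → (λ (d : Type₁) → d) i) Type₀) → k
  ~> λ (k : (λ (i : Type₁) → i) Type₀) → k
  ~> λ (k : Type₀) → k
inferred type:
  (k : Type₀) → Type₀


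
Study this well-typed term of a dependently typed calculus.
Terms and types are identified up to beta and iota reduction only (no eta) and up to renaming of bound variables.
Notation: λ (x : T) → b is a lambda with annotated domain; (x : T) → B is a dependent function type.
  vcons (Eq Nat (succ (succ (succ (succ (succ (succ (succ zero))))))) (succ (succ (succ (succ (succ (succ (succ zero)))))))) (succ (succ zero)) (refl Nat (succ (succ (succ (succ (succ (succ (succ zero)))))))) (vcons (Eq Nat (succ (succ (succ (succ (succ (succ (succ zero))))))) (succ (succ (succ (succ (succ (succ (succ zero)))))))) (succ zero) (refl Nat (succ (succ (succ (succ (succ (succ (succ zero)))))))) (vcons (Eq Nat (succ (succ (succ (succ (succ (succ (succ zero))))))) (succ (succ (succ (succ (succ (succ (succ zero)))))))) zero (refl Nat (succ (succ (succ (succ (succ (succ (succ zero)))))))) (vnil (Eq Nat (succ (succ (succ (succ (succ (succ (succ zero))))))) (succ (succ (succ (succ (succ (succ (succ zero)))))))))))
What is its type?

type:
  Vec (Eq Nat (succ (succ (succ (succ (succ (succ (succ zero))))))) (succ (succ (succ (succ (succ (succ (succ zero)))))))) (succ (succ (succ zero)))


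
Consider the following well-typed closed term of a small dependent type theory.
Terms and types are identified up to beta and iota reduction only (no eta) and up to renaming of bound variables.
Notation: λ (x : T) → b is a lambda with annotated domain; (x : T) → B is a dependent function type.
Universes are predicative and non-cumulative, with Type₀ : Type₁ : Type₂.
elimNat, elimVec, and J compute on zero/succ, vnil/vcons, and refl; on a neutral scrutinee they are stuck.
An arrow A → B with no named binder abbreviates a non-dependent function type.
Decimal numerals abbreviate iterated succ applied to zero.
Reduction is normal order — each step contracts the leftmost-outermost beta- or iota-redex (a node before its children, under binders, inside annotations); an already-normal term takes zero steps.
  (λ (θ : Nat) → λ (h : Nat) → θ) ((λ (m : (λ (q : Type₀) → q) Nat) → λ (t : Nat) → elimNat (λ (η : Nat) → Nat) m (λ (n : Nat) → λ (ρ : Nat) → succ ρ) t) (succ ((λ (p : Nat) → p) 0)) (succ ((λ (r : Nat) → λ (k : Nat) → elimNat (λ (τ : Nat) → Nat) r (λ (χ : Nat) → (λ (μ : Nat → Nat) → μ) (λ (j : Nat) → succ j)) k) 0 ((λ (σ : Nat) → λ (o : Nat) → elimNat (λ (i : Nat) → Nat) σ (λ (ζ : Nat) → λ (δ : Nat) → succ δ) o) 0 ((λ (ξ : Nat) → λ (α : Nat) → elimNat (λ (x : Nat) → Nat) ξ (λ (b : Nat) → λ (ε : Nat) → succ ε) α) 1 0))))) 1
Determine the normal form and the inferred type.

resulting normal form:
  3
the term's type:
  Nat


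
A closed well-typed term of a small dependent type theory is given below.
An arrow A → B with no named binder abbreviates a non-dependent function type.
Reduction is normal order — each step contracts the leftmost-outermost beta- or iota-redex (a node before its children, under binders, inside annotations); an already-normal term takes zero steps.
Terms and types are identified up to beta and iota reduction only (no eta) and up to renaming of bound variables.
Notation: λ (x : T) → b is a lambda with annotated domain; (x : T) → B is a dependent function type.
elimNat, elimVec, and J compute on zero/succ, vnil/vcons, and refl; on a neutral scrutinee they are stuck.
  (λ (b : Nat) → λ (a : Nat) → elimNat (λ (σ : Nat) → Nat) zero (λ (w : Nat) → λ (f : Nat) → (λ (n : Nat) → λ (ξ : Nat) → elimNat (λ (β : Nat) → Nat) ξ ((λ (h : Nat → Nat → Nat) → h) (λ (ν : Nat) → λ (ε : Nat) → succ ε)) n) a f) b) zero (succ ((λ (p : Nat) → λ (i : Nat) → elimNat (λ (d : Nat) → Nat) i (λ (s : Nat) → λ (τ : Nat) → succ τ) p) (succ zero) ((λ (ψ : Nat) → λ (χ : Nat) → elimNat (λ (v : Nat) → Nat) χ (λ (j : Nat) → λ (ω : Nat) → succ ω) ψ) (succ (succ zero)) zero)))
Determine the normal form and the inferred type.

normal form:
  zero
the term's type:
  Nat


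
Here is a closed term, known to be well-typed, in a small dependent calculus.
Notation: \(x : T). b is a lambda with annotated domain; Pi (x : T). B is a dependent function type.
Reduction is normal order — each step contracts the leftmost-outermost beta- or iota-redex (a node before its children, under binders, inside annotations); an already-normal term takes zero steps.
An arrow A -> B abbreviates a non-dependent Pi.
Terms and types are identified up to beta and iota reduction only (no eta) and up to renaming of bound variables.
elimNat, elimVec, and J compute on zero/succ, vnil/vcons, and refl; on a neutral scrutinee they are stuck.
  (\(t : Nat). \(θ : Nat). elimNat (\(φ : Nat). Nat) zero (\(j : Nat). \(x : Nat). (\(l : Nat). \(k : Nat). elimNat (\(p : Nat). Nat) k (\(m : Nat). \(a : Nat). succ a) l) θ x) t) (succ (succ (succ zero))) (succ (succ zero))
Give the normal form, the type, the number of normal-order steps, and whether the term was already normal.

normal form:
  succ (succ (succ (succ (succ (succ zero)))))
the term's type:
  Nat
reduction steps (normal order): 39
already normal: no
first contracted redex: a beta-redex


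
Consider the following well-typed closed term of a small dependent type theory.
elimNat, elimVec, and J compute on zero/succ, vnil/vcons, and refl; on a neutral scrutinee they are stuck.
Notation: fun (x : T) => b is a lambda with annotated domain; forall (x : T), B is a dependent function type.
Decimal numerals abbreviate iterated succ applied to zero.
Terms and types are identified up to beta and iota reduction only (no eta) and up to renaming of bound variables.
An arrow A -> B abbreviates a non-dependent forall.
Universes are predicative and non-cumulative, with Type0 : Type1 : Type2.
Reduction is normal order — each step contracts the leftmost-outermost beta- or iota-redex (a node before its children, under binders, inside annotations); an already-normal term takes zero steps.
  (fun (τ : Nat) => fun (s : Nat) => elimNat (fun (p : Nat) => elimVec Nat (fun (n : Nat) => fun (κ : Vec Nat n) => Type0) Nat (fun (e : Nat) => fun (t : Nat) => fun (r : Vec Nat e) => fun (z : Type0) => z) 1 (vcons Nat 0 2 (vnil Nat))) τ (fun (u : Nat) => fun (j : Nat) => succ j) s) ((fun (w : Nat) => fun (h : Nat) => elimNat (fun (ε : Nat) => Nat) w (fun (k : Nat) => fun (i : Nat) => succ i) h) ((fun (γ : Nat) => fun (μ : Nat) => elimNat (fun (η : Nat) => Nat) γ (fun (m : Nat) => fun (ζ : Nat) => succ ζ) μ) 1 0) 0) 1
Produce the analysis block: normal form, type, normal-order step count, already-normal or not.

resulting normal form:
  2
inferred type:
  Nat
normal-order step count: 12
started in normal form: no
first contracted redex: a beta-redex


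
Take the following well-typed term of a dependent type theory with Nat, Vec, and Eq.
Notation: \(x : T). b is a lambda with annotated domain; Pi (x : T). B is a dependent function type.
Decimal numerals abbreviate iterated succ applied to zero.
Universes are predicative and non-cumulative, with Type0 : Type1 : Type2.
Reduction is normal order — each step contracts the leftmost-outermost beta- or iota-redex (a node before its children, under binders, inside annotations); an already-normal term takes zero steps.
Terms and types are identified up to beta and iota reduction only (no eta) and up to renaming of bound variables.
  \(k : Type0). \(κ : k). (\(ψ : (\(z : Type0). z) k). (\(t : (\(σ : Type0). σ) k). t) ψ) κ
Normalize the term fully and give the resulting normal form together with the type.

reduced normal form:
  \(k : Type0). \(κ : k). κ
inferred type:
  Pi (k : Type0). Pi (κ : k). k
observation: 2 normal-order steps separate the term from its normal form.


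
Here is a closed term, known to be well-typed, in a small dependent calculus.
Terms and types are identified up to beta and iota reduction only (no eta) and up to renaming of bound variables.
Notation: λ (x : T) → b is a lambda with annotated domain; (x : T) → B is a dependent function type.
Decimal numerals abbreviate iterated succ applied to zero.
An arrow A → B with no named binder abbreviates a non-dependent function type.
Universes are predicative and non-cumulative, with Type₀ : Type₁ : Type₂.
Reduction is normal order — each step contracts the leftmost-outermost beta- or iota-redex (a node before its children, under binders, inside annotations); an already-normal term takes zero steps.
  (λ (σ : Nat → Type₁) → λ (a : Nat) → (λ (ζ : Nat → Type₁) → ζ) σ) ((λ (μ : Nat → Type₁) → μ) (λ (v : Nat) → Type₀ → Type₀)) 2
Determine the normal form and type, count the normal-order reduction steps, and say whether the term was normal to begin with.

reduced normal form:
  λ (σ : Nat) → Type₀ → Type₀
inferred type:
  Nat → Type₁
normal-order step count: 4
term was already normal: no
first contracted redex: a beta-redex


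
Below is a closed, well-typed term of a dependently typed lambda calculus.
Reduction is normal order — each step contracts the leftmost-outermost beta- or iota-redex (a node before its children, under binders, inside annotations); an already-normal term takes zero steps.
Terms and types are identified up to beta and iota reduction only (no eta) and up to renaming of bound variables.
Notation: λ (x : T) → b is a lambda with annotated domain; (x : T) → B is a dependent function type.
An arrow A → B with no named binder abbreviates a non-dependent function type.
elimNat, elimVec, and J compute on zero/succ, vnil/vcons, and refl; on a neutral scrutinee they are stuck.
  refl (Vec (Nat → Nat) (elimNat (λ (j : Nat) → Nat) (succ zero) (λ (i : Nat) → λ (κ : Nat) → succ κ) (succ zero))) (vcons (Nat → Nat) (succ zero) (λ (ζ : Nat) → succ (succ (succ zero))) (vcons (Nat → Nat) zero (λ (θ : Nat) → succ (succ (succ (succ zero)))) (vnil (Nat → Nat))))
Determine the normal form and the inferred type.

resulting normal form:
  refl (Vec (Nat → Nat) (succ (succ zero))) (vcons (Nat → Nat) (succ zero) (λ (j : Nat) → succ (succ (succ zero))) (vcons (Nat → Nat) zero (λ (i : Nat) → succ (succ (succ (succ zero)))) (vnil (Nat → Nat))))
the term's type:
  Eq (Vec (Nat → Nat) (succ (succ zero))) (vcons (Nat → Nat) (succ zero) (λ (j : Nat) → succ (succ (succ zero))) (vcons (Nat → Nat) zero (λ (i : Nat) → succ (succ (succ (succ zero)))) (vnil (Nat → Nat)))) (vcons (Nat → Nat) (succ zero) (λ (κ : Nat) → succ (succ (succ zero))) (vcons (Nat → Nat) zero (λ (ζ : Nat) → succ (succ (succ (succ zero)))) (vnil (Nat → Nat))))
observation: contracting an elimNat iota-redex first, the term normalizes in 4 steps.


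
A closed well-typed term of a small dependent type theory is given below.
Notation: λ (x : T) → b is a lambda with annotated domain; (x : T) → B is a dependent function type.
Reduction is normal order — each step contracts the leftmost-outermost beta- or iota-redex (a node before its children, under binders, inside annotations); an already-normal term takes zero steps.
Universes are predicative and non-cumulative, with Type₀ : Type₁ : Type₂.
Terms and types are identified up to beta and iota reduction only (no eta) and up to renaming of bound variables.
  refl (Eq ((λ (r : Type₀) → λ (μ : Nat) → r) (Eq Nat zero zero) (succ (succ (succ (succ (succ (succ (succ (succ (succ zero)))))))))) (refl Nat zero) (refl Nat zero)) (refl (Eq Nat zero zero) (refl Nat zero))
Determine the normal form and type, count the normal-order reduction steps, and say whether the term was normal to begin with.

normal form:
  refl (Eq (Eq Nat zero zero) (refl Nat zero) (refl Nat zero)) (refl (Eq Nat zero zero) (refl Nat zero))
the term's type:
  Eq (Eq (Eq Nat zero zero) (refl Nat zero) (refl Nat zero)) (refl (Eq Nat zero zero) (refl Nat zero)) (refl (Eq Nat zero zero) (refl Nat zero))
reduction steps (normal order): 2
started in normal form: no
first contracted redex: a beta-redex


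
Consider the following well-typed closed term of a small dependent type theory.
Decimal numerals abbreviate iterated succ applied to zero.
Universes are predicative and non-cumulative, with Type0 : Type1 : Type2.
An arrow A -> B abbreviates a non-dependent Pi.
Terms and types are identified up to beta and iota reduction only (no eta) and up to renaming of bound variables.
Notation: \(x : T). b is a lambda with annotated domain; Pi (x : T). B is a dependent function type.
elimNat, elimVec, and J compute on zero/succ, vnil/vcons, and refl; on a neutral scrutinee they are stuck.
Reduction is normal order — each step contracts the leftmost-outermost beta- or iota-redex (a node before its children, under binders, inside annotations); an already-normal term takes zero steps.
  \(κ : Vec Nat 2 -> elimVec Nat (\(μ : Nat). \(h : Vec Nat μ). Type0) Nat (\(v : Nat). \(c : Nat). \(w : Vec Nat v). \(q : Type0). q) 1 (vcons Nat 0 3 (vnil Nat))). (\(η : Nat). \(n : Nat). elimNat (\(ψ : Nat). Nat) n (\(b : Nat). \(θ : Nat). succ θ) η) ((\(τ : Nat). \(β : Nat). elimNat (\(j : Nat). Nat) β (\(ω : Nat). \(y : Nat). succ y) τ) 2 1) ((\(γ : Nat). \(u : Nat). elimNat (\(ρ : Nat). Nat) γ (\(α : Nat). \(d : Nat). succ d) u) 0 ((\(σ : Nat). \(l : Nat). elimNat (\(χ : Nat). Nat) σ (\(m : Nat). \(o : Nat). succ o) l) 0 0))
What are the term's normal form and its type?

normal form:
  \(κ : Vec Nat 2 -> Nat). 3
type:
  (Vec Nat 2 -> Nat) -> Nat
observation: the term reaches its normal form after 33 normal-order steps.


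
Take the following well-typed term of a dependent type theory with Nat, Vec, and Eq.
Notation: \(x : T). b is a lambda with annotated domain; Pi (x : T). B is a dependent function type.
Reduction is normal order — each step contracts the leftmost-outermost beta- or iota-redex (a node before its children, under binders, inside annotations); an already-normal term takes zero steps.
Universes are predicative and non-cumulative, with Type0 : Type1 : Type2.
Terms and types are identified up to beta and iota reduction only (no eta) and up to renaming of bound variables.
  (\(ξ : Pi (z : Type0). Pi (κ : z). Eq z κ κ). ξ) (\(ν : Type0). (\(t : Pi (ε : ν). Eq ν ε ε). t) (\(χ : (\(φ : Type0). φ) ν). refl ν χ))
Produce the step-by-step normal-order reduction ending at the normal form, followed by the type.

normal-order reduction sequence:
  (\(ξ : Pi (z : Type0). Pi (κ : z). Eq z κ κ). ξ) (\(ν : Type0). (\(t : Pi (ε : ν). Eq ν ε ε). t) (\(χ : (\(φ : Type0). φ) ν). refl ν χ))
  ~> \(ξ : Type0). (\(z : Pi (κ : ξ). Eq ξ κ κ). z) (\(ν : (\(t : Type0). t) ξ). refl ξ ν)
  ~> \(ξ : Type0). \(z : (\(κ : Type0). κ) ξ). refl ξ z
  ~> \(ξ : Type0). \(z : ξ). refl ξ z
type:
  Pi (ξ : Type0). Pi (z : ξ). Eq ξ z z


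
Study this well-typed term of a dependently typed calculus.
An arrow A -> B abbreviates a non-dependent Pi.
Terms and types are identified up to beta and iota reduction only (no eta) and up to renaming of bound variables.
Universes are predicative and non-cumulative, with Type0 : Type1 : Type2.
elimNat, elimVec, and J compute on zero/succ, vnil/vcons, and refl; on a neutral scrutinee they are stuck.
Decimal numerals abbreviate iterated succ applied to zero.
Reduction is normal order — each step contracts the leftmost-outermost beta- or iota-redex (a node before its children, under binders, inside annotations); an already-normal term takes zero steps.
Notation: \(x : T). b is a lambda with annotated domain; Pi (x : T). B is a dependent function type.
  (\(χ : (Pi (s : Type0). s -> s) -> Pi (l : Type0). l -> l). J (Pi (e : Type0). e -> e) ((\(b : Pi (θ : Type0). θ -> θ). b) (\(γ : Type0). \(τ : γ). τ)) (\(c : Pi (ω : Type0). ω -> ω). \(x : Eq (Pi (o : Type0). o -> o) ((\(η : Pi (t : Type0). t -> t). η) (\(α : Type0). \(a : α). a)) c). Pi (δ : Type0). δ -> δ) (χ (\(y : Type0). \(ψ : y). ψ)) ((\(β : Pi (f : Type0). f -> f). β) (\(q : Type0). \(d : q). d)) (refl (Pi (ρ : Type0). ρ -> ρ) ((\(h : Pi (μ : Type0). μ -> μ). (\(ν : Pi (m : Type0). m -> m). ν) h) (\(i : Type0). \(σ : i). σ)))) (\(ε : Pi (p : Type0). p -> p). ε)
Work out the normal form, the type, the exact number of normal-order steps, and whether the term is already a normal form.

normal form:
  \(χ : Type0). \(s : χ). s
the term's type:
  Pi (χ : Type0). χ -> χ
reduction steps (normal order): 3
started in normal form: no
first contracted redex: a beta-redex


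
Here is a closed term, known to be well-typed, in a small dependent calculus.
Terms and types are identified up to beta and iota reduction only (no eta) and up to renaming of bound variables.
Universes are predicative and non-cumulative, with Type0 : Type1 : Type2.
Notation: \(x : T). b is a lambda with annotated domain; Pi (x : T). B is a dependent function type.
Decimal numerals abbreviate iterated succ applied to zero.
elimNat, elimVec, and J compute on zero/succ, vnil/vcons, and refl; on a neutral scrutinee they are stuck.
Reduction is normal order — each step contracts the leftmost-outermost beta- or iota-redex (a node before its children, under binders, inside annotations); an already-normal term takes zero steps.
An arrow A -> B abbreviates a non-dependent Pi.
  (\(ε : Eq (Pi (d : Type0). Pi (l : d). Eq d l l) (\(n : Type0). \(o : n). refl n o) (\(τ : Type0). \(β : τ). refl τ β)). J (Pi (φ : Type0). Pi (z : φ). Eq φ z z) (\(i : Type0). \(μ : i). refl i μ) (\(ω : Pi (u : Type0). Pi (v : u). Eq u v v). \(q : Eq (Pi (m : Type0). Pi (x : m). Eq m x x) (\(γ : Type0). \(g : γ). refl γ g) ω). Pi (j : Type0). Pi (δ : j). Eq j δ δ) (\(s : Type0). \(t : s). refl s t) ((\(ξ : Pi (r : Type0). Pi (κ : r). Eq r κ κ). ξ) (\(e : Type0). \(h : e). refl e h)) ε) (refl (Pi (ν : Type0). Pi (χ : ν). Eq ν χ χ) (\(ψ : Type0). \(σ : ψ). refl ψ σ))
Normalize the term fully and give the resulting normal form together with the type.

normal form:
  \(ε : Type0). \(d : ε). refl ε d
inferred type:
  Pi (ε : Type0). Pi (d : ε). Eq ε d d
observation: the leftmost-outermost redex is a beta-redex, and normalization takes 2 steps.
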